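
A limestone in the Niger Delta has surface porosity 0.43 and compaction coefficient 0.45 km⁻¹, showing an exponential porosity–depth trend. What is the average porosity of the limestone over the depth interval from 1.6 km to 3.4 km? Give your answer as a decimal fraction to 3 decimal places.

0.143

⟨φ⟩ = (1/(z₂−z₁)) ∫ φ₀ e^(−βz) dz = φ₀·(e^(−β·z₁) − e^(−β·z₂)) / (β·(z₂−z₁))
e^(−0.45×1.6) = 0.4868; e^(−0.45×3.4) = 0.2165
⟨φ⟩ = 0.43 × (0.4868 − 0.2165) / (0.45 × 1.8) = 0.43 × 0.3336 = 0.1434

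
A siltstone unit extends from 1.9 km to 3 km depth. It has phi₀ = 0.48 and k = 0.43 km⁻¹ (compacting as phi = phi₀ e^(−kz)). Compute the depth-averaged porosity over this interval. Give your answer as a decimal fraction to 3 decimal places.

⟨phi⟩ = (1/(z₂−z₁)) ∫ phi₀ e^(−kz) dz = phi₀·(e^(−k·z₁) − e^(−k·z₂)) / (k·(z₂−z₁))
e^(−0.43×1.9) = 0.4418; e^(−0.43×3) = 0.2753
⟨phi⟩ = 0.48 × (0.4418 − 0.2753) / (0.43 × 1.1) = 0.48 × 0.3520 = 0.1689

0.169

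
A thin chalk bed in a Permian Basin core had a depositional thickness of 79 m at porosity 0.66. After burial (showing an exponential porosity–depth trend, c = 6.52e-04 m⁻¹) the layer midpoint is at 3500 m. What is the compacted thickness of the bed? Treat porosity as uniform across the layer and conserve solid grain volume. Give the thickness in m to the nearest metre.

Working in km (1 km = 1000 m; c in km⁻¹ = c in m⁻¹ × 1000):
Porosity at 3.5 km: n = 0.66·exp(−0.652×3.5) = 0.0674
Solid-volume conservation: h(1−n) = h₀(1−n₀) ⇒ h = h₀·(1−n₀)/(1−n)
h = 0.079 × (1 − 0.66)/(1 − 0.0674) = 0.079 × 0.3646 = 0.0288 km

29 m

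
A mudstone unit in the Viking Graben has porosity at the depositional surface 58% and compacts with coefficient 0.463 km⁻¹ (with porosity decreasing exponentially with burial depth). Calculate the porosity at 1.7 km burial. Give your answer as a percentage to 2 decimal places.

n = n₀·exp(−β·z) = 0.58 × exp(−0.463 × 1.7) = 0.58 × exp(−0.7871)
  = 0.58 × 0.4552 = 0.2640

26.40%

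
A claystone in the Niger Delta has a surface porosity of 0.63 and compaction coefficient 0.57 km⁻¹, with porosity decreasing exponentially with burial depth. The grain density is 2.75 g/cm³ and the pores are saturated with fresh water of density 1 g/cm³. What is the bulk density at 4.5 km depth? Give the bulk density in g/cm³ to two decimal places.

2.67 g/cm³

Porosity at depth: phi = 0.63·exp(−0.57×4.5) = 0.63×0.0769 = 0.0485
Bulk density: ρ_b = (1−phi)ρ_g + phi·ρ_f = 0.9515×2.75 + 0.0485×1
       = 2.617 + 0.048 = 2.665 g/cm³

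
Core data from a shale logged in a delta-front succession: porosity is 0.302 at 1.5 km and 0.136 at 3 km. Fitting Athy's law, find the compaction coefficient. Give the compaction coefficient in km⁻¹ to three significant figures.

Athy: n(Z) = n₀ e^(−βZ) ⇒ n₁/n₂ = e^{β(Z₂−Z₁)} ⇒ β = ln(n₁/n₂)/(Z₂−Z₁)
β = ln(0.302/0.136) / (3 − 1.5) = ln(2.221) / 1.5 = 0.7978 / 1.5 = 0.5318 km⁻¹

0.532 km⁻¹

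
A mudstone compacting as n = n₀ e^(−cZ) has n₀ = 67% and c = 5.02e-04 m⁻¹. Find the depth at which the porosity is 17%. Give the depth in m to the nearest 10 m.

2730 m

Working in km (1 km = 1000 m; c in km⁻¹ = c in m⁻¹ × 1000):
Invert Athy's law: Z = ln(n₀/n) / c
Z = ln(0.67/0.17) / 0.502 = ln(3.941) / 0.502 = 1.3715 / 0.502 = 2.732 km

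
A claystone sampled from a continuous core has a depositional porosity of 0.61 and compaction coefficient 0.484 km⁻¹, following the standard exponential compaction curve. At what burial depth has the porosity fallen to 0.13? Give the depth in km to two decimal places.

Invert Athy's law: d = ln(phi₀/phi) / β
d = ln(0.61/0.13) / 0.484 = ln(4.692) / 0.484 = 1.5459 / 0.484 = 3.194 km

3.19 km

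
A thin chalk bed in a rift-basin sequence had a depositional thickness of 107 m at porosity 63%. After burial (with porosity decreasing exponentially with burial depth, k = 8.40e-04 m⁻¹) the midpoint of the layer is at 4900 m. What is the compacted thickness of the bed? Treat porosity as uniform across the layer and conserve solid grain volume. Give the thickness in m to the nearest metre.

Working in km (1 km = 1000 m; k in km⁻¹ = k in m⁻¹ × 1000):
Porosity at 4.9 km: phi = 0.63·exp(−0.84×4.9) = 0.0103
Solid-volume conservation: h(1−phi) = h₀(1−phi₀) ⇒ h = h₀·(1−phi₀)/(1−phi)
h = 0.107 × (1 − 0.63)/(1 − 0.0103) = 0.107 × 0.3738 = 0.0400 km

40 m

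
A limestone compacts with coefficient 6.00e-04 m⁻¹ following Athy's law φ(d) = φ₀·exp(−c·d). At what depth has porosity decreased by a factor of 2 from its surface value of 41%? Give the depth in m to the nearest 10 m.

1160 m

Working in km (1 km = 1000 m; c in km⁻¹ = c in m⁻¹ × 1000):
φ/φ₀ = 1/2 ⇒ exp(−c·d) = 1/2 ⇒ d = ln(2) / c
d = 0.6931 / 0.6 = 1.155 km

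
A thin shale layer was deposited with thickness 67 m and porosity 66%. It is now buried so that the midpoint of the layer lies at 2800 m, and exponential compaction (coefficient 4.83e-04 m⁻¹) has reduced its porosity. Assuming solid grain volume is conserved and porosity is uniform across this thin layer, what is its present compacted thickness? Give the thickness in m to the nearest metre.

27 m

Working in km (1 km = 1000 m; k in km⁻¹ = k in m⁻¹ × 1000):
Porosity at 2.8 km: n = 0.66·exp(−0.483×2.8) = 0.1707
Solid-volume conservation: h(1−n) = h₀(1−n₀) ⇒ h = h₀·(1−n₀)/(1−n)
h = 0.067 × (1 − 0.66)/(1 − 0.1707) = 0.067 × 0.4100 = 0.0275 km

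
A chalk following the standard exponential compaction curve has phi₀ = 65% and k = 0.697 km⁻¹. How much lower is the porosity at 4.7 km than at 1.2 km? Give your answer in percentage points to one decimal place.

phi(1.2) = 0.65·e^(−0.697×1.2) = 0.2816
phi(4.7) = 0.65·e^(−0.697×4.7) = 0.0246
Δphi = 0.2816 − 0.0246 = 0.2571

25.7 percentage points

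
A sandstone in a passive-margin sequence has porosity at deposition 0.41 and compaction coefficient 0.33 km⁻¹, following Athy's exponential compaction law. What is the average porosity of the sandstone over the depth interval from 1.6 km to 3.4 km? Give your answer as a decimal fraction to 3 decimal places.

0.182

⟨phi⟩ = (1/(Z₂−Z₁)) ∫ phi₀ e^(−kZ) dZ = phi₀·(e^(−k·Z₁) − e^(−k·Z₂)) / (k·(Z₂−Z₁))
e^(−0.33×1.6) = 0.5898; e^(−0.33×3.4) = 0.3256
⟨phi⟩ = 0.41 × (0.5898 − 0.3256) / (0.33 × 1.8) = 0.41 × 0.4447 = 0.1823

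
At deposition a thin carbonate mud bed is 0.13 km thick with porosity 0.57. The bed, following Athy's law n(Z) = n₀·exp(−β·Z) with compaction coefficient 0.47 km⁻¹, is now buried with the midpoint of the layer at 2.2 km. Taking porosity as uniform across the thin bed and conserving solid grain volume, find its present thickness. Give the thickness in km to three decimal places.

0.070 km

Porosity at 2.2 km: n = 0.57·exp(−0.47×2.2) = 0.2027
Solid-volume conservation: h(1−n) = h₀(1−n₀) ⇒ h = h₀·(1−n₀)/(1−n)
h = 0.13 × (1 − 0.57)/(1 − 0.2027) = 0.13 × 0.5393 = 0.0701 km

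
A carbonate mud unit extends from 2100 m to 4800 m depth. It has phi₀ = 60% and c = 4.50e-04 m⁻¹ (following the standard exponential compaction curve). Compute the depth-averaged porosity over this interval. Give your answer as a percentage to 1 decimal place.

13.5%

Working in km (1 km = 1000 m; c in km⁻¹ = c in m⁻¹ × 1000):
⟨phi⟩ = (1/(Z₂−Z₁)) ∫ phi₀ e^(−cZ) dZ = phi₀·(e^(−c·Z₁) − e^(−c·Z₂)) / (c·(Z₂−Z₁))
e^(−0.45×2.1) = 0.3887; e^(−0.45×4.8) = 0.1153
⟨phi⟩ = 0.6 × (0.3887 − 0.1153) / (0.45 × 2.7) = 0.6 × 0.2250 = 0.1350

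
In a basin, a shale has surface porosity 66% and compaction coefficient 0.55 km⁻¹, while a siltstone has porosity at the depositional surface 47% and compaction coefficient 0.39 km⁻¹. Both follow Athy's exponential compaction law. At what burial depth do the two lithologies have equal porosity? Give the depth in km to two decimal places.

Set φ₀ₐ e^(−cₐd) = φ₀ᵦ e^(−cᵦd) ⇒ ln(φ₀ₐ/φ₀ᵦ) = (cₐ − cᵦ)·d
d = ln(0.66/0.47) / (0.55 − 0.39) = 0.3395 / 0.16 = 2.122 km

2.12 km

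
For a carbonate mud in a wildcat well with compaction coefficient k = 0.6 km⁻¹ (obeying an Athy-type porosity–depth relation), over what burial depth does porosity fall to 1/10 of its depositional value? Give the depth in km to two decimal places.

phi/phi₀ = 1/10 ⇒ exp(−k·z) = 1/10 ⇒ z = ln(10) / k
z = 2.3026 / 0.6 = 3.838 km

3.84 km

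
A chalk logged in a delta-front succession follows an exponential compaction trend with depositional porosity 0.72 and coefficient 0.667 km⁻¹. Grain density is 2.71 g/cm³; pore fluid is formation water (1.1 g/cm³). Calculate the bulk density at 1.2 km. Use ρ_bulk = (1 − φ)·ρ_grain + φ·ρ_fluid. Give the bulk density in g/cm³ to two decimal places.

Porosity at depth: φ = 0.72·exp(−0.667×1.2) = 0.72×0.4491 = 0.3234
Bulk density: ρ_b = (1−φ)ρ_g + φ·ρ_f = 0.6766×2.71 + 0.3234×1.1
       = 1.834 + 0.356 = 2.189 g/cm³

2.19 g/cm³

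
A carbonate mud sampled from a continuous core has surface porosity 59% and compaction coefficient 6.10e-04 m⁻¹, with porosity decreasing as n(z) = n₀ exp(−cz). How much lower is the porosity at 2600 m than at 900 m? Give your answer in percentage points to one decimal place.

Working in km (1 km = 1000 m; c in km⁻¹ = c in m⁻¹ × 1000):
n(0.9) = 0.59·e^(−0.61×0.9) = 0.3407
n(2.6) = 0.59·e^(−0.61×2.6) = 0.1208
Δn = 0.3407 − 0.1208 = 0.2199

22.0 percentage points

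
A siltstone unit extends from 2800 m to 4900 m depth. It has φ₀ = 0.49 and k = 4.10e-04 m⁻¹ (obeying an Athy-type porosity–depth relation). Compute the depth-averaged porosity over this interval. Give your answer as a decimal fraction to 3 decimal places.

0.104

Working in km (1 km = 1000 m; k in km⁻¹ = k in m⁻¹ × 1000):
⟨φ⟩ = (1/(Z₂−Z₁)) ∫ φ₀ e^(−kZ) dZ = φ₀·(e^(−k·Z₁) − e^(−k·Z₂)) / (k·(Z₂−Z₁))
e^(−0.41×2.8) = 0.3173; e^(−0.41×4.9) = 0.1341
⟨φ⟩ = 0.49 × (0.3173 − 0.1341) / (0.41 × 2.1) = 0.49 × 0.2127 = 0.1042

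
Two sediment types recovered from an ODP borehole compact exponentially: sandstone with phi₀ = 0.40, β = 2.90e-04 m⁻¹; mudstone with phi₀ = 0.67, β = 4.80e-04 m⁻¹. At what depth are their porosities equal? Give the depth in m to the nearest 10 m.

2710 m

Working in km (1 km = 1000 m; β in km⁻¹ = β in m⁻¹ × 1000):
Set phi₀ₐ e^(−βₐz) = phi₀ᵦ e^(−βᵦz) ⇒ ln(phi₀ₐ/phi₀ᵦ) = (βₐ − βᵦ)·z
z = ln(0.4/0.67) / (0.29 − 0.48) = -0.5158 / -0.19 = 2.715 km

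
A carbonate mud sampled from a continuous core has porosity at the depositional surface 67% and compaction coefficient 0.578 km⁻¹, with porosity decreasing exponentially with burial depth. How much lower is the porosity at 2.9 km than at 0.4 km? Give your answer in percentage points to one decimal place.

φ(0.4) = 0.67·e^(−0.578×0.4) = 0.5317
φ(2.9) = 0.67·e^(−0.578×2.9) = 0.1253
Δφ = 0.5317 − 0.1253 = 0.4064

40.6 percentage points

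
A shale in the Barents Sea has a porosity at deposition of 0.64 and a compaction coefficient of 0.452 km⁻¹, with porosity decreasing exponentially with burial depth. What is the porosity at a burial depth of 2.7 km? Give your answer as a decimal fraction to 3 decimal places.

0.189

n = n₀·exp(−c·Z) = 0.64 × exp(−0.452 × 2.7) = 0.64 × exp(−1.22)
  = 0.64 × 0.2951 = 0.1889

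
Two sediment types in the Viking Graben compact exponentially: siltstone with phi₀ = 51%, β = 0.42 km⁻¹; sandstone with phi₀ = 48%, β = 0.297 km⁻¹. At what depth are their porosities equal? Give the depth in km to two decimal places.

0.49 km

Set phi₀ₐ e^(−βₐz) = phi₀ᵦ e^(−βᵦz) ⇒ ln(phi₀ₐ/phi₀ᵦ) = (βₐ − βᵦ)·z
z = ln(0.51/0.48) / (0.42 − 0.297) = 0.0606 / 0.123 = 0.493 km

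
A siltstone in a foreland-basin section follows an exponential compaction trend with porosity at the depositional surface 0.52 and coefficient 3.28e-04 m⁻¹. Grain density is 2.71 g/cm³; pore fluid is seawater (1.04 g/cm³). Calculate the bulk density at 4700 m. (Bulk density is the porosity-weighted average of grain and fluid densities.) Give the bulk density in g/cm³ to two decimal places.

Working in km (1 km = 1000 m; β in km⁻¹ = β in m⁻¹ × 1000):
Porosity at depth: φ = 0.52·exp(−0.328×4.7) = 0.52×0.2140 = 0.1113
Bulk density: ρ_b = (1−φ)ρ_g + φ·ρ_f = 0.8887×2.71 + 0.1113×1.04
       = 2.408 + 0.116 = 2.524 g/cm³

2.52 g/cm³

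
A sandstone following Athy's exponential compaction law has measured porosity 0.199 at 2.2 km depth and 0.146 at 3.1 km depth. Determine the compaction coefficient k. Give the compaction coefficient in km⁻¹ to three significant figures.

0.344 km⁻¹

Athy: phi(Z) = phi₀ e^(−kZ) ⇒ phi₁/phi₂ = e^{k(Z₂−Z₁)} ⇒ k = ln(phi₁/phi₂)/(Z₂−Z₁)
k = ln(0.199/0.146) / (3.1 − 2.2) = ln(1.363) / 0.9 = 0.3097 / 0.9 = 0.3441 km⁻¹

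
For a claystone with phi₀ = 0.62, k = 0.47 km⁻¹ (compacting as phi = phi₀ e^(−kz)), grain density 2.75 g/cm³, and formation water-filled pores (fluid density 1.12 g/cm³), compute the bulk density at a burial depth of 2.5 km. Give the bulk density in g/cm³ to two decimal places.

Porosity at depth: phi = 0.62·exp(−0.47×2.5) = 0.62×0.3088 = 0.1915
Bulk density: ρ_b = (1−phi)ρ_g + phi·ρ_f = 0.8085×2.75 + 0.1915×1.12
       = 2.223 + 0.214 = 2.438 g/cm³

2.44 g/cm³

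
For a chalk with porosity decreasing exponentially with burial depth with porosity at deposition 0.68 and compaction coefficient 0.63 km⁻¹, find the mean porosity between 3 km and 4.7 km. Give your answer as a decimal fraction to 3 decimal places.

⟨phi⟩ = (1/(Z₂−Z₁)) ∫ phi₀ e^(−kZ) dZ = phi₀·(e^(−k·Z₁) − e^(−k·Z₂)) / (k·(Z₂−Z₁))
e^(−0.63×3) = 0.1511; e^(−0.63×4.7) = 0.0518
⟨phi⟩ = 0.68 × (0.1511 − 0.0518) / (0.63 × 1.7) = 0.68 × 0.0927 = 0.0631

0.063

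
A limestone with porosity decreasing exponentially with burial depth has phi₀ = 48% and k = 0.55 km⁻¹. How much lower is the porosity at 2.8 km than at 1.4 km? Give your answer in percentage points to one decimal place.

phi(1.4) = 0.48·e^(−0.55×1.4) = 0.2222
phi(2.8) = 0.48·e^(−0.55×2.8) = 0.1029
Δphi = 0.2222 − 0.1029 = 0.1193

11.9 percentage points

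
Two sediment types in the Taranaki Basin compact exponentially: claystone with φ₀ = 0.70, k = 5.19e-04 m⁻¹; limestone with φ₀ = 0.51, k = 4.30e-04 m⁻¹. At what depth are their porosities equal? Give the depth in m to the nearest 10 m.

3560 m

Working in km (1 km = 1000 m; k in km⁻¹ = k in m⁻¹ × 1000):
Set φ₀ₐ e^(−kₐd) = φ₀ᵦ e^(−kᵦd) ⇒ ln(φ₀ₐ/φ₀ᵦ) = (kₐ − kᵦ)·d
d = ln(0.7/0.51) / (0.519 − 0.43) = 0.3167 / 0.089 = 3.558 km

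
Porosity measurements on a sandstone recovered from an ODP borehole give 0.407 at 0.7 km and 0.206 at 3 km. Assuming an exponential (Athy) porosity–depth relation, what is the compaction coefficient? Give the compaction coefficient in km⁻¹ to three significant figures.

Athy: φ(Z) = φ₀ e^(−cZ) ⇒ φ₁/φ₂ = e^{c(Z₂−Z₁)} ⇒ c = ln(φ₁/φ₂)/(Z₂−Z₁)
c = ln(0.407/0.206) / (3 − 0.7) = ln(1.976) / 2.3 = 0.6809 / 2.3 = 0.2961 km⁻¹

0.296 km⁻¹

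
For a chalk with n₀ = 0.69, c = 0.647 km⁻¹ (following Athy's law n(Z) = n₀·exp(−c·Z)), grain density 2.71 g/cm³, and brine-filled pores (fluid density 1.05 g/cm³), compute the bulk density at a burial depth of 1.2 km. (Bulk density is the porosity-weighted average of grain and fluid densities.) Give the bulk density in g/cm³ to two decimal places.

2.18 g/cm³

Porosity at depth: n = 0.69·exp(−0.647×1.2) = 0.69×0.4601 = 0.3174
Bulk density: ρ_b = (1−n)ρ_g + n·ρ_f = 0.6826×2.71 + 0.3174×1.05
       = 1.850 + 0.333 = 2.183 g/cm³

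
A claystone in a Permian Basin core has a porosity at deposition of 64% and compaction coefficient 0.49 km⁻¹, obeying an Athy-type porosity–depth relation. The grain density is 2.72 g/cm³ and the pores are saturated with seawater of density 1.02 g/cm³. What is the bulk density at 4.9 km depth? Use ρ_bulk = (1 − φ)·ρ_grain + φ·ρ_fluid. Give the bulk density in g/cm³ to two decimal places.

Porosity at depth: φ = 0.64·exp(−0.49×4.9) = 0.64×0.0906 = 0.0580
Bulk density: ρ_b = (1−φ)ρ_g + φ·ρ_f = 0.9420×2.72 + 0.0580×1.02
       = 2.562 + 0.059 = 2.621 g/cm³

2.62 g/cm³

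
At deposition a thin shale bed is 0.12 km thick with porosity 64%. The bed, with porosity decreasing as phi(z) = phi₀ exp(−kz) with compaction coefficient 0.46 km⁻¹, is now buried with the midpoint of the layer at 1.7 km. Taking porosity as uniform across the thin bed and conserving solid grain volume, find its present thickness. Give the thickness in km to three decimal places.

0.061 km

Porosity at 1.7 km: phi = 0.64·exp(−0.46×1.7) = 0.2928
Solid-volume conservation: h(1−phi) = h₀(1−phi₀) ⇒ h = h₀·(1−phi₀)/(1−phi)
h = 0.12 × (1 − 0.64)/(1 − 0.2928) = 0.12 × 0.5090 = 0.0611 km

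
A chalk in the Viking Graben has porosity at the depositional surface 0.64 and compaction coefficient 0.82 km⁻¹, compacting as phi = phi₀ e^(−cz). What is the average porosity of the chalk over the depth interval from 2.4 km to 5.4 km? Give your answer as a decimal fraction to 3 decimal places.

⟨phi⟩ = (1/(z₂−z₁)) ∫ phi₀ e^(−cz) dz = phi₀·(e^(−c·z₁) − e^(−c·z₂)) / (c·(z₂−z₁))
e^(−0.82×2.4) = 0.1397; e^(−0.82×5.4) = 0.0119
⟨phi⟩ = 0.64 × (0.1397 − 0.0119) / (0.82 × 3) = 0.64 × 0.0520 = 0.0332

0.033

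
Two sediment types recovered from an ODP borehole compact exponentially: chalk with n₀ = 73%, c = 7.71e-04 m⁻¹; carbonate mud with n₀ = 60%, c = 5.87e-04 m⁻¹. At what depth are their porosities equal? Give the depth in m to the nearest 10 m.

Working in km (1 km = 1000 m; c in km⁻¹ = c in m⁻¹ × 1000):
Set n₀ₐ e^(−cₐZ) = n₀ᵦ e^(−cᵦZ) ⇒ ln(n₀ₐ/n₀ᵦ) = (cₐ − cᵦ)·Z
Z = ln(0.73/0.6) / (0.771 − 0.587) = 0.1961 / 0.184 = 1.066 km

1070 m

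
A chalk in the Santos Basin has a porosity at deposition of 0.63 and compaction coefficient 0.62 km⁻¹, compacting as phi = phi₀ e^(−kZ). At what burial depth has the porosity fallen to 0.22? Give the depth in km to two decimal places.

Invert Athy's law: Z = ln(phi₀/phi) / k
Z = ln(0.63/0.22) / 0.62 = ln(2.864) / 0.62 = 1.0521 / 0.62 = 1.697 km

1.70 km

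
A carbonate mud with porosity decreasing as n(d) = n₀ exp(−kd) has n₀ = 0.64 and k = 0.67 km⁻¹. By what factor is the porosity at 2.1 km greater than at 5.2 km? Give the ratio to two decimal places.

n(d₁)/n(d₂) = e^(−k·d₁)/e^(−k·d₂) = e^{k(d₂−d₁)}
= exp(0.67 × 3.1) = exp(2.077) = 7.9805

7.98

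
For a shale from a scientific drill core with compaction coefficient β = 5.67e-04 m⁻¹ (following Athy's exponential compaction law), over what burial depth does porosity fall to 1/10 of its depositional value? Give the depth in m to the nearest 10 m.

Working in km (1 km = 1000 m; β in km⁻¹ = β in m⁻¹ × 1000):
phi/phi₀ = 1/10 ⇒ exp(−β·Z) = 1/10 ⇒ Z = ln(10) / β
Z = 2.3026 / 0.567 = 4.061 km

4060 m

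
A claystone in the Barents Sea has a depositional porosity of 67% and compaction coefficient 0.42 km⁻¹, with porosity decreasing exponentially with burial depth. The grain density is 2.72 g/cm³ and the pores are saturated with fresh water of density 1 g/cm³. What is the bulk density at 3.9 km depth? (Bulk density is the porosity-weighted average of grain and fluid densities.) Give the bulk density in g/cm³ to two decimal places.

2.50 g/cm³

Porosity at depth: phi = 0.67·exp(−0.42×3.9) = 0.67×0.1944 = 0.1302
Bulk density: ρ_b = (1−phi)ρ_g + phi·ρ_f = 0.8698×2.72 + 0.1302×1
       = 2.366 + 0.130 = 2.496 g/cm³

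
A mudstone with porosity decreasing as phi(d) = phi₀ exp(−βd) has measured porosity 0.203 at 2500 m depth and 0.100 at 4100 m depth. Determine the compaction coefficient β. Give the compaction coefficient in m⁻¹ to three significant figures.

Working in km (1 km = 1000 m; β in km⁻¹ = β in m⁻¹ × 1000):
Athy: phi(d) = phi₀ e^(−βd) ⇒ phi₁/phi₂ = e^{β(d₂−d₁)} ⇒ β = ln(phi₁/phi₂)/(d₂−d₁)
β = ln(0.203/0.1) / (4.1 − 2.5) = ln(2.03) / 1.6 = 0.7080 / 1.6 = 0.4425 km⁻¹

0.000443 m⁻¹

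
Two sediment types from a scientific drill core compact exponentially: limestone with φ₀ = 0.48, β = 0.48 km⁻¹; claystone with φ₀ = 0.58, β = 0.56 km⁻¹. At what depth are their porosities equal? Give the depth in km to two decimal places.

2.37 km

Set φ₀ₐ e^(−βₐZ) = φ₀ᵦ e^(−βᵦZ) ⇒ ln(φ₀ₐ/φ₀ᵦ) = (βₐ − βᵦ)·Z
Z = ln(0.48/0.58) / (0.48 − 0.56) = -0.1892 / -0.08 = 2.366 km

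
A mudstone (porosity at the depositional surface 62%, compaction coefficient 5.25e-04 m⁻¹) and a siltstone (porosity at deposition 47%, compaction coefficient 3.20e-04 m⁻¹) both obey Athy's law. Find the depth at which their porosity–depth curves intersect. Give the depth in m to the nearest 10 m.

Working in km (1 km = 1000 m; c in km⁻¹ = c in m⁻¹ × 1000):
Set φ₀ₐ e^(−cₐd) = φ₀ᵦ e^(−cᵦd) ⇒ ln(φ₀ₐ/φ₀ᵦ) = (cₐ − cᵦ)·d
d = ln(0.62/0.47) / (0.525 − 0.32) = 0.2770 / 0.205 = 1.351 km

1350 m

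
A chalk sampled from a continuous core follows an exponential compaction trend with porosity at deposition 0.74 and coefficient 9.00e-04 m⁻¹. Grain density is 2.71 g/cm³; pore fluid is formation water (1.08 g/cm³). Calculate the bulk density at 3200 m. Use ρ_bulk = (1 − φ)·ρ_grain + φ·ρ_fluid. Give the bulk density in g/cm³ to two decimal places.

2.64 g/cm³

Working in km (1 km = 1000 m; c in km⁻¹ = c in m⁻¹ × 1000):
Porosity at depth: φ = 0.74·exp(−0.9×3.2) = 0.74×0.0561 = 0.0415
Bulk density: ρ_b = (1−φ)ρ_g + φ·ρ_f = 0.9585×2.71 + 0.0415×1.08
       = 2.597 + 0.045 = 2.642 g/cm³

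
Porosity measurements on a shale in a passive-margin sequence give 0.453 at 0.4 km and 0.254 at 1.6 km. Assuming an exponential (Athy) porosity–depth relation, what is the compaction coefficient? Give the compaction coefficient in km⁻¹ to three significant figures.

0.482 km⁻¹

Athy: phi(d) = phi₀ e^(−cd) ⇒ phi₁/phi₂ = e^{c(d₂−d₁)} ⇒ c = ln(phi₁/phi₂)/(d₂−d₁)
c = ln(0.453/0.254) / (1.6 − 0.4) = ln(1.783) / 1.2 = 0.5786 / 1.2 = 0.4821 km⁻¹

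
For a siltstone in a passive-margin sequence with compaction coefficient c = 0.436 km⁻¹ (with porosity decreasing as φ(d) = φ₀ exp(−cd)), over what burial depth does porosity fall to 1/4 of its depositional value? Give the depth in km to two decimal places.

3.18 km

φ/φ₀ = 1/4 ⇒ exp(−c·d) = 1/4 ⇒ d = ln(4) / c
d = 1.3863 / 0.436 = 3.180 km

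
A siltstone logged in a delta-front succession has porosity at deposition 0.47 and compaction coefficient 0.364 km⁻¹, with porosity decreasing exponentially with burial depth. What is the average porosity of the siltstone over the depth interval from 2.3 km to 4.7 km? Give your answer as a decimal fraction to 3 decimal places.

⟨n⟩ = (1/(Z₂−Z₁)) ∫ n₀ e^(−βZ) dZ = n₀·(e^(−β·Z₁) − e^(−β·Z₂)) / (β·(Z₂−Z₁))
e^(−0.364×2.3) = 0.4329; e^(−0.364×4.7) = 0.1807
⟨n⟩ = 0.47 × (0.4329 − 0.1807) / (0.364 × 2.4) = 0.47 × 0.2887 = 0.1357

0.136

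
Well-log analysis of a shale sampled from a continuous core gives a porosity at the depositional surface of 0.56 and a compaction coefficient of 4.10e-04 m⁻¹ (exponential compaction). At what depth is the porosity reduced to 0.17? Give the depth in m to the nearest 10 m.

Working in km (1 km = 1000 m; k in km⁻¹ = k in m⁻¹ × 1000):
Invert Athy's law: d = ln(phi₀/phi) / k
d = ln(0.56/0.17) / 0.41 = ln(3.294) / 0.41 = 1.1921 / 0.41 = 2.908 km

2910 m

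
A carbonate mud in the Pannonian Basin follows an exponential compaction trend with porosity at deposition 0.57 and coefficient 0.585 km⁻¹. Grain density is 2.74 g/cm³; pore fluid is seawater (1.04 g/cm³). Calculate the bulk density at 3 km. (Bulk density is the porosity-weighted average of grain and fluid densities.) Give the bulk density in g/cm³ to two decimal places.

Porosity at depth: phi = 0.57·exp(−0.585×3) = 0.57×0.1729 = 0.0986
Bulk density: ρ_b = (1−phi)ρ_g + phi·ρ_f = 0.9014×2.74 + 0.0986×1.04
       = 2.470 + 0.102 = 2.572 g/cm³

2.57 g/cm³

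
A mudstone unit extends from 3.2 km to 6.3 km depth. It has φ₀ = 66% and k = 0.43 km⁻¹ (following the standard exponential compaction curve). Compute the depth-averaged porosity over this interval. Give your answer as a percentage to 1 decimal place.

⟨φ⟩ = (1/(z₂−z₁)) ∫ φ₀ e^(−kz) dz = φ₀·(e^(−k·z₁) − e^(−k·z₂)) / (k·(z₂−z₁))
e^(−0.43×3.2) = 0.2526; e^(−0.43×6.3) = 0.0666
⟨φ⟩ = 0.66 × (0.2526 − 0.0666) / (0.43 × 3.1) = 0.66 × 0.1395 = 0.0921

9.2%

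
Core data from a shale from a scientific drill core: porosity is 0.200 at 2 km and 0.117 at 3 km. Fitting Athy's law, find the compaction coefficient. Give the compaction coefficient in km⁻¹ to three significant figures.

0.536 km⁻¹

Athy: n(Z) = n₀ e^(−kZ) ⇒ n₁/n₂ = e^{k(Z₂−Z₁)} ⇒ k = ln(n₁/n₂)/(Z₂−Z₁)
k = ln(0.2/0.117) / (3 − 2) = ln(1.709) / 1 = 0.5361 / 1 = 0.5361 km⁻¹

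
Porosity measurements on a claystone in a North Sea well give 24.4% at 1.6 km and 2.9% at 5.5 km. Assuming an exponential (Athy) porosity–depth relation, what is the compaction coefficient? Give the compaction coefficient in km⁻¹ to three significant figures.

Athy: φ(d) = φ₀ e^(−cd) ⇒ φ₁/φ₂ = e^{c(d₂−d₁)} ⇒ c = ln(φ₁/φ₂)/(d₂−d₁)
c = ln(0.244/0.029) / (5.5 − 1.6) = ln(8.414) / 3.9 = 2.1299 / 3.9 = 0.5461 km⁻¹

0.546 km⁻¹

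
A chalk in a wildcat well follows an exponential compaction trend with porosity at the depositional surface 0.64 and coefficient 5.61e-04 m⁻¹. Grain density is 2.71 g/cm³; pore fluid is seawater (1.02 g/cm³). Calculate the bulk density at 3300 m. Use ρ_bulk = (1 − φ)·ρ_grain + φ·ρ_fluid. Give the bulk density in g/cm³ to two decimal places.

Working in km (1 km = 1000 m; β in km⁻¹ = β in m⁻¹ × 1000):
Porosity at depth: φ = 0.64·exp(−0.561×3.3) = 0.64×0.1570 = 0.1005
Bulk density: ρ_b = (1−φ)ρ_g + φ·ρ_f = 0.8995×2.71 + 0.1005×1.02
       = 2.438 + 0.103 = 2.540 g/cm³

2.54 g/cm³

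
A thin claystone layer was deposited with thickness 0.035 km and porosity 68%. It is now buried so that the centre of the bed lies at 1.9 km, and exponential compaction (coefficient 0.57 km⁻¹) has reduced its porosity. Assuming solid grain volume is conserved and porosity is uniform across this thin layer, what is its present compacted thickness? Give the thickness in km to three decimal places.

0.015 km

Porosity at 1.9 km: phi = 0.68·exp(−0.57×1.9) = 0.2302
Solid-volume conservation: h(1−phi) = h₀(1−phi₀) ⇒ h = h₀·(1−phi₀)/(1−phi)
h = 0.035 × (1 − 0.68)/(1 − 0.2302) = 0.035 × 0.4157 = 0.0145 km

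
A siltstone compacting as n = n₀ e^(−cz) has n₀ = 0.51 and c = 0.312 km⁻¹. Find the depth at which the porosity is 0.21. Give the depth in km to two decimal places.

Invert Athy's law: z = ln(n₀/n) / c
z = ln(0.51/0.21) / 0.312 = ln(2.429) / 0.312 = 0.8873 / 0.312 = 2.844 km

2.84 km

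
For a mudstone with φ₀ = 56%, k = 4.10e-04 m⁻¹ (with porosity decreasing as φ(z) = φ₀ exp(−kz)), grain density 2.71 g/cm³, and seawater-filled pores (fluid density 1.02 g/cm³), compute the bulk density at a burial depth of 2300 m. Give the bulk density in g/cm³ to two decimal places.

2.34 g/cm³

Working in km (1 km = 1000 m; k in km⁻¹ = k in m⁻¹ × 1000):
Porosity at depth: φ = 0.56·exp(−0.41×2.3) = 0.56×0.3895 = 0.2181
Bulk density: ρ_b = (1−φ)ρ_g + φ·ρ_f = 0.7819×2.71 + 0.2181×1.02
       = 2.119 + 0.222 = 2.341 g/cm³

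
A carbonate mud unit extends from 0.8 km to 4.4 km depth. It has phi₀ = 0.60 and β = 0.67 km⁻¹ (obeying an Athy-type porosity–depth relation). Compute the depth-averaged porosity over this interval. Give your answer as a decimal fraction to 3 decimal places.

0.132

⟨phi⟩ = (1/(d₂−d₁)) ∫ phi₀ e^(−βd) dd = phi₀·(e^(−β·d₁) − e^(−β·d₂)) / (β·(d₂−d₁))
e^(−0.67×0.8) = 0.5851; e^(−0.67×4.4) = 0.0524
⟨phi⟩ = 0.6 × (0.5851 − 0.0524) / (0.67 × 3.6) = 0.6 × 0.2208 = 0.1325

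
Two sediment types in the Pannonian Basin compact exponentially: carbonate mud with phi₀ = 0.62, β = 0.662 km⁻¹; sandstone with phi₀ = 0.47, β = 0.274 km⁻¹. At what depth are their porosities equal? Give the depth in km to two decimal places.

0.71 km

Set phi₀ₐ e^(−βₐZ) = phi₀ᵦ e^(−βᵦZ) ⇒ ln(phi₀ₐ/phi₀ᵦ) = (βₐ − βᵦ)·Z
Z = ln(0.62/0.47) / (0.662 − 0.274) = 0.2770 / 0.388 = 0.714 km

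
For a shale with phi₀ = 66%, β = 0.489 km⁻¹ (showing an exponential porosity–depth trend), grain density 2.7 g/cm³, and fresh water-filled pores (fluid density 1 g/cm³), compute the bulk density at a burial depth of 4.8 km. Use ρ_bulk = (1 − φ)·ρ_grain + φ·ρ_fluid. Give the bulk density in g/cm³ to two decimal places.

Porosity at depth: phi = 0.66·exp(−0.489×4.8) = 0.66×0.0956 = 0.0631
Bulk density: ρ_b = (1−phi)ρ_g + phi·ρ_f = 0.9369×2.7 + 0.0631×1
       = 2.530 + 0.063 = 2.593 g/cm³

2.59 g/cm³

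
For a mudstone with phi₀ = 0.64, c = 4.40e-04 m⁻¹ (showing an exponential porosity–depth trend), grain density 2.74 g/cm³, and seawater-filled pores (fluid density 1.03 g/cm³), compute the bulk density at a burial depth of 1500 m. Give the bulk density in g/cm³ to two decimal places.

Working in km (1 km = 1000 m; c in km⁻¹ = c in m⁻¹ × 1000):
Porosity at depth: phi = 0.64·exp(−0.44×1.5) = 0.64×0.5169 = 0.3308
Bulk density: ρ_b = (1−phi)ρ_g + phi·ρ_f = 0.6692×2.74 + 0.3308×1.03
       = 1.834 + 0.341 = 2.174 g/cm³

2.17 g/cm³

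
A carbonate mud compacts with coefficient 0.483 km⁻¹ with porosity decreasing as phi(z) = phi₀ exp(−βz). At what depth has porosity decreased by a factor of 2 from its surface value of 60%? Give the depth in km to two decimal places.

1.44 km

phi/phi₀ = 1/2 ⇒ exp(−β·z) = 1/2 ⇒ z = ln(2) / β
z = 0.6931 / 0.483 = 1.435 km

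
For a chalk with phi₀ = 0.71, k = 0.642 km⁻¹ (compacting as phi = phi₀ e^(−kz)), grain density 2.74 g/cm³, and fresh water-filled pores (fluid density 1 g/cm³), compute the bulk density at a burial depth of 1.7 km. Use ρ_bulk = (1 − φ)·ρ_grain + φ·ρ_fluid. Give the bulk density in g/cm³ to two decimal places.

Porosity at depth: phi = 0.71·exp(−0.642×1.7) = 0.71×0.3357 = 0.2384
Bulk density: ρ_b = (1−phi)ρ_g + phi·ρ_f = 0.7616×2.74 + 0.2384×1
       = 2.087 + 0.238 = 2.325 g/cm³

2.33 g/cm³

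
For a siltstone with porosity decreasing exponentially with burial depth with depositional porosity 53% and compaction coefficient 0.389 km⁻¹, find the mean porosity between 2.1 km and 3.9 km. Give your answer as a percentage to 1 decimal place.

⟨φ⟩ = (1/(Z₂−Z₁)) ∫ φ₀ e^(−kZ) dZ = φ₀·(e^(−k·Z₁) − e^(−k·Z₂)) / (k·(Z₂−Z₁))
e^(−0.389×2.1) = 0.4418; e^(−0.389×3.9) = 0.2193
⟨φ⟩ = 0.53 × (0.4418 − 0.2193) / (0.389 × 1.8) = 0.53 × 0.3177 = 0.1684

16.8%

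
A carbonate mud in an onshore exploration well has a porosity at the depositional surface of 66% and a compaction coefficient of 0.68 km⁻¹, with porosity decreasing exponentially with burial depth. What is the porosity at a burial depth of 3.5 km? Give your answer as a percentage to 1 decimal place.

6.1%

n = n₀·exp(−k·Z) = 0.66 × exp(−0.68 × 3.5) = 0.66 × exp(−2.38)
  = 0.66 × 0.0926 = 0.0611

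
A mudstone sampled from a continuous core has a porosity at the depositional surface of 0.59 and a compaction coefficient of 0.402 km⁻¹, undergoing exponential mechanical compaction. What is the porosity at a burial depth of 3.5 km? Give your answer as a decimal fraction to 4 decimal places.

phi = phi₀·exp(−k·d) = 0.59 × exp(−0.402 × 3.5) = 0.59 × exp(−1.407)
  = 0.59 × 0.2449 = 0.1445

0.1445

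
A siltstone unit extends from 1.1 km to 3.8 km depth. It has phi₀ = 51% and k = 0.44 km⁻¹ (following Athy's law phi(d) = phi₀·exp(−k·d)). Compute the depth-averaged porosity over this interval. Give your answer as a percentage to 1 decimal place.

⟨phi⟩ = (1/(d₂−d₁)) ∫ phi₀ e^(−kd) dd = phi₀·(e^(−k·d₁) − e^(−k·d₂)) / (k·(d₂−d₁))
e^(−0.44×1.1) = 0.6163; e^(−0.44×3.8) = 0.1879
⟨phi⟩ = 0.51 × (0.6163 − 0.1879) / (0.44 × 2.7) = 0.51 × 0.3606 = 0.1839

18.4%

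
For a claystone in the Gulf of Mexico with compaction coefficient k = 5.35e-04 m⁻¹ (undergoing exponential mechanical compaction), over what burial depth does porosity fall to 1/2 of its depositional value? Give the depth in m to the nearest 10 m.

Working in km (1 km = 1000 m; k in km⁻¹ = k in m⁻¹ × 1000):
φ/φ₀ = 1/2 ⇒ exp(−k·z) = 1/2 ⇒ z = ln(2) / k
z = 0.6931 / 0.535 = 1.296 km

1300 m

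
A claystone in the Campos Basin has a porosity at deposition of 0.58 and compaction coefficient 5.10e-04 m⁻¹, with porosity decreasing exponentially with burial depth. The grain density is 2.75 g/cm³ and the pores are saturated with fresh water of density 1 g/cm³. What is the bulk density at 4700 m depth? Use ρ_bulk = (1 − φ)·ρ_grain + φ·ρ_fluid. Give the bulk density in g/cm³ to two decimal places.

Working in km (1 km = 1000 m; c in km⁻¹ = c in m⁻¹ × 1000):
Porosity at depth: n = 0.58·exp(−0.51×4.7) = 0.58×0.0910 = 0.0528
Bulk density: ρ_b = (1−n)ρ_g + n·ρ_f = 0.9472×2.75 + 0.0528×1
       = 2.605 + 0.053 = 2.658 g/cm³

2.66 g/cm³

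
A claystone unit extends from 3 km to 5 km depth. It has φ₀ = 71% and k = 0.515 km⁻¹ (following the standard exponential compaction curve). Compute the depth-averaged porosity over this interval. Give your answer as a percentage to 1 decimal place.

9.5%

⟨φ⟩ = (1/(z₂−z₁)) ∫ φ₀ e^(−kz) dz = φ₀·(e^(−k·z₁) − e^(−k·z₂)) / (k·(z₂−z₁))
e^(−0.515×3) = 0.2133; e^(−0.515×5) = 0.0762
⟨φ⟩ = 0.71 × (0.2133 − 0.0762) / (0.515 × 2) = 0.71 × 0.1332 = 0.0945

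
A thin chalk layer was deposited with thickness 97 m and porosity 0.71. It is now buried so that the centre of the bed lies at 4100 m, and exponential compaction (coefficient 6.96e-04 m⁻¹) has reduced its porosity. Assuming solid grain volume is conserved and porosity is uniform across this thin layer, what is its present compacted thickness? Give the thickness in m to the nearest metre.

Working in km (1 km = 1000 m; β in km⁻¹ = β in m⁻¹ × 1000):
Porosity at 4.1 km: φ = 0.71·exp(−0.696×4.1) = 0.0409
Solid-volume conservation: h(1−φ) = h₀(1−φ₀) ⇒ h = h₀·(1−φ₀)/(1−φ)
h = 0.097 × (1 − 0.71)/(1 − 0.0409) = 0.097 × 0.3024 = 0.0293 km

29 m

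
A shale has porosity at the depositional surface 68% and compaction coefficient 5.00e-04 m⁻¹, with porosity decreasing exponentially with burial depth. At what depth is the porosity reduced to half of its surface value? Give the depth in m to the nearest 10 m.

1390 m

Working in km (1 km = 1000 m; β in km⁻¹ = β in m⁻¹ × 1000):
φ/φ₀ = 1/2 ⇒ exp(−β·Z) = 1/2 ⇒ Z = ln(2) / β
Z = 0.6931 / 0.5 = 1.386 km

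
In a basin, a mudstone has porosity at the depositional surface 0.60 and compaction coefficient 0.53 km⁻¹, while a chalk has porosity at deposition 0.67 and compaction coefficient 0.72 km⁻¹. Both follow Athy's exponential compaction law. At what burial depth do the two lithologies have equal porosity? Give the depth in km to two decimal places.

0.58 km

Set φ₀ₐ e^(−kₐz) = φ₀ᵦ e^(−kᵦz) ⇒ ln(φ₀ₐ/φ₀ᵦ) = (kₐ − kᵦ)·z
z = ln(0.6/0.67) / (0.53 − 0.72) = -0.1103 / -0.19 = 0.581 km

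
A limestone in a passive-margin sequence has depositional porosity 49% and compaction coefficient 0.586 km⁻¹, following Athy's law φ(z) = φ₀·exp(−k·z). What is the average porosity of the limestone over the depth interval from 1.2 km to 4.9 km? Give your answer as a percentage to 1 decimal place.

⟨φ⟩ = (1/(z₂−z₁)) ∫ φ₀ e^(−kz) dz = φ₀·(e^(−k·z₁) − e^(−k·z₂)) / (k·(z₂−z₁))
e^(−0.586×1.2) = 0.4950; e^(−0.586×4.9) = 0.0566
⟨φ⟩ = 0.49 × (0.4950 − 0.0566) / (0.586 × 3.7) = 0.49 × 0.2022 = 0.0991

9.9%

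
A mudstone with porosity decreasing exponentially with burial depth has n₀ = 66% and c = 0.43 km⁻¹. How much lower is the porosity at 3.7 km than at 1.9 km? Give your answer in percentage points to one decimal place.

n(1.9) = 0.66·e^(−0.43×1.9) = 0.2916
n(3.7) = 0.66·e^(−0.43×3.7) = 0.1345
Δn = 0.2916 − 0.1345 = 0.1571

15.7 percentage points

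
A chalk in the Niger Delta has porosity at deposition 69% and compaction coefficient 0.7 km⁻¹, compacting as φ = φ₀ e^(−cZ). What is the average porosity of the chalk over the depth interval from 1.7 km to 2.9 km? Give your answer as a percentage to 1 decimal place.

⟨φ⟩ = (1/(Z₂−Z₁)) ∫ φ₀ e^(−cZ) dZ = φ₀·(e^(−c·Z₁) − e^(−c·Z₂)) / (c·(Z₂−Z₁))
e^(−0.7×1.7) = 0.3042; e^(−0.7×2.9) = 0.1313
⟨φ⟩ = 0.69 × (0.3042 − 0.1313) / (0.7 × 1.2) = 0.69 × 0.2058 = 0.1420

14.2%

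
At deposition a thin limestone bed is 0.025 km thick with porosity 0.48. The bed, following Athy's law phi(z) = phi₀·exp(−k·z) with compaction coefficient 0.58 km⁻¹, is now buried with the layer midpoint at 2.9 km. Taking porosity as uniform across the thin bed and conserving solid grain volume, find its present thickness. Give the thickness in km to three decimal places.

0.014 km

Porosity at 2.9 km: phi = 0.48·exp(−0.58×2.9) = 0.0893
Solid-volume conservation: h(1−phi) = h₀(1−phi₀) ⇒ h = h₀·(1−phi₀)/(1−phi)
h = 0.025 × (1 − 0.48)/(1 − 0.0893) = 0.025 × 0.5710 = 0.0143 km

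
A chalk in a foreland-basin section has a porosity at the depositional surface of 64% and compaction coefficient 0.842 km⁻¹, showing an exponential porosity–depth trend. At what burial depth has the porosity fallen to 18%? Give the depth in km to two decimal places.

1.51 km

Invert Athy's law: d = ln(φ₀/φ) / c
d = ln(0.64/0.18) / 0.842 = ln(3.556) / 0.842 = 1.2685 / 0.842 = 1.507 km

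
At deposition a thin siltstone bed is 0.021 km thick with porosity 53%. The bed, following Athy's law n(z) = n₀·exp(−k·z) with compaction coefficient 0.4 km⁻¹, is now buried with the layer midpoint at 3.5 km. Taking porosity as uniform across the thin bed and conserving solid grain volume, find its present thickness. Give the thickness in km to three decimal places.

0.011 km

Porosity at 3.5 km: n = 0.53·exp(−0.4×3.5) = 0.1307
Solid-volume conservation: h(1−n) = h₀(1−n₀) ⇒ h = h₀·(1−n₀)/(1−n)
h = 0.021 × (1 − 0.53)/(1 − 0.1307) = 0.021 × 0.5407 = 0.0114 km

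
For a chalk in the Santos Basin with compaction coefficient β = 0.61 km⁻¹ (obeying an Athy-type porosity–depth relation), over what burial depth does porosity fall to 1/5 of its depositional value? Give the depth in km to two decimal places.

n/n₀ = 1/5 ⇒ exp(−β·d) = 1/5 ⇒ d = ln(5) / β
d = 1.6094 / 0.61 = 2.638 km

2.64 km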